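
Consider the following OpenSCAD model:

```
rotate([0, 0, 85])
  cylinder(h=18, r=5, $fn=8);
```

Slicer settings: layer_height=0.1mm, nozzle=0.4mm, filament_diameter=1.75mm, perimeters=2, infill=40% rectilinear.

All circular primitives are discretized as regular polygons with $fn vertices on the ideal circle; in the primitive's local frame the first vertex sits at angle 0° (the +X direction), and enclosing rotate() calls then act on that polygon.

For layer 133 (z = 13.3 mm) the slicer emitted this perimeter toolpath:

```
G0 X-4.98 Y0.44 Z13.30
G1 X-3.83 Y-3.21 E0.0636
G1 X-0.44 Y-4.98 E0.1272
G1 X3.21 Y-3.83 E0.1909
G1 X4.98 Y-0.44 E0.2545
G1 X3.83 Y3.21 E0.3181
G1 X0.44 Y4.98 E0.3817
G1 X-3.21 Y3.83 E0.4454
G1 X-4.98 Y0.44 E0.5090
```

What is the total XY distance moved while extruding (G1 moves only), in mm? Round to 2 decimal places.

Sum the Euclidean lengths of each G1 segment: total = 30.60 mm.

30.60 mm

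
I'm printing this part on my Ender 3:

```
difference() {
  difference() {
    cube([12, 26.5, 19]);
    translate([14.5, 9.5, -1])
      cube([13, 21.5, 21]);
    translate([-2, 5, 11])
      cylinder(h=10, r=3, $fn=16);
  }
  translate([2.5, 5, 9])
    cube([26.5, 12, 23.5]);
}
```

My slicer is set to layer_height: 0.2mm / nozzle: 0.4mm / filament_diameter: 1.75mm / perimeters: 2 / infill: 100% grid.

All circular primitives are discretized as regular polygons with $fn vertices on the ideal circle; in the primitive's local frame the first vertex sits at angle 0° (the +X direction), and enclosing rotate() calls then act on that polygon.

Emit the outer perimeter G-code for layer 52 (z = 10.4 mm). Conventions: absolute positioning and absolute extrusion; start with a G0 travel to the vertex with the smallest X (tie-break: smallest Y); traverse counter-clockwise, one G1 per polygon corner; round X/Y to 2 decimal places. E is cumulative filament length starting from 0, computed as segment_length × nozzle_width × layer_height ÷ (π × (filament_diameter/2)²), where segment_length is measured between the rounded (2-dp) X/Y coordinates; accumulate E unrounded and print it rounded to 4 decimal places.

G0 X0.00 Y0.00 Z10.40
G1 X12.00 Y0.00 E0.3991
G1 X12.00 Y5.00 E0.5654
G1 X2.50 Y5.00 E0.8814
G1 X2.50 Y17.00 E1.2805
G1 X12.00 Y17.00 E1.5965
G1 X12.00 Y26.50 E1.9125
G1 X0.00 Y26.50 E2.3116
G1 X0.00 Y0.00 E3.1930

At z = 10.4 mm: the 12×26.5 cube contributes its full rectangle; the cube at (14.5, 9.5) is present — its section is the full 13×21.5 rectangle; the cylinder at (-2, 5) is absent (z outside [11, 21]); Subtracting the remaining from the first: starting from the 12×26.5 cube, the 13×21.5 cube at (14.5, 9.5) misses the remaining region (no effect) — 1 connected region; the cube at (2.5, 5) is present — its section is the full 26.5×12 rectangle; Taking the first minus the rest: starting from the result so far, the 26.5×12 cube at (2.5, 5) partially overlaps it — only the 114.00 mm² overlap (of its 318.00 mm²) is removed, clipping the outline — 1 connected region. The outline is a single polygon with 8 vertices. Extrusion per mm of travel: 0.4 × 0.2 / (π × 0.875²) = 0.033260. Accumulating E over each segment gives final E = 3.1930.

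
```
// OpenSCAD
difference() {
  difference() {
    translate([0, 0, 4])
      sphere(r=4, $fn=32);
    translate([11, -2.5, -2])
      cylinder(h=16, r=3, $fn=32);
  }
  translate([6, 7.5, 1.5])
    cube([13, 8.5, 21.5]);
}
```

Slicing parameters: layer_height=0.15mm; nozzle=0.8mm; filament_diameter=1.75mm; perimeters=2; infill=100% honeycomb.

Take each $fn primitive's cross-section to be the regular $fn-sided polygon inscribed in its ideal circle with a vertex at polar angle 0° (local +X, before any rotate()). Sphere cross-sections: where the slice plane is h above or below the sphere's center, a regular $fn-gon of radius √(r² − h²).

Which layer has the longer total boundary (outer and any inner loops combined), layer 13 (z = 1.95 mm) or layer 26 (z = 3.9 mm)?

layer 26 (z = 3.9 mm)

Layer 13 (z = 1.95): the r=4 sphere slices to a regular 32-gon of circumradius 3.435 (√(r²−h²) with h=2.05 from center) (perimeter = 2·32·3.435·sin(180°/32) = 21.55 mm); the r=3 cylinder at (11, -2.5) contributes a regular 32-gon of circumradius 3 (perimeter = 2·32·3.000·sin(180°/32) = 18.82 mm); Subtracting the remaining from the first: starting from the r=4 sphere, the r=3 cylinder at (11, -2.5) misses the remaining region (no effect) — boundary = 21.55 mm; the cube at (6, 7.5) is present — its section is the full 13×8.5 rectangle (perimeter 43.00 mm); Taking the first minus the rest: starting from the result so far, the 13×8.5 cube at (6, 7.5) misses the remaining region (no effect) — boundary = 21.55 mm. So its perimeter = 21.55 mm. Layer 26 (z = 3.9): the sphere: section is a regular 32-gon, circumradius = √(r²−h²) = √(4²−0.1²) = 3.999 (perimeter = 2·32·3.999·sin(180°/32) = 25.08 mm); the r=3 cylinder at (11, -2.5) gives a regular 32-gon of circumradius 3 (constant along its height) (perimeter = 2·32·3.000·sin(180°/32) = 18.82 mm); Taking the first minus the rest: starting from the r=4 sphere, the r=3 cylinder at (11, -2.5) misses the remaining region (no effect) — boundary = 25.08 mm; the 13×8.5 cube at (6, 7.5) contributes its full rectangle (perimeter 43.00 mm); After the difference (first − rest): starting from that combined region, the 13×8.5 cube at (6, 7.5) misses the remaining region (no effect) — boundary = 25.08 mm. So its perimeter = 25.08 mm. Layer 26 is larger (25.08 vs 21.55 mm).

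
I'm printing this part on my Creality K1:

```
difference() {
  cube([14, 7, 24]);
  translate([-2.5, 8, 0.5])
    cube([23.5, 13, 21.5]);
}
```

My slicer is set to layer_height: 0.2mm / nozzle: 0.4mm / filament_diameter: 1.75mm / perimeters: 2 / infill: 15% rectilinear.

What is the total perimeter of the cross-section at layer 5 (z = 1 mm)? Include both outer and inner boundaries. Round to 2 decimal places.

42.00 mm

At z = 1 mm: the 14×7 cube contributes its full rectangle (perimeter 42.00 mm); the cube at (-2.5, 8) is present — its section is the full 23.5×13 rectangle (perimeter 73.00 mm); Subtracting the remaining from the first: starting from the 14×7 cube, the 23.5×13 cube at (-2.5, 8) misses the remaining region (no effect) — boundary = 42.00 mm. Overall, the cross-section is a single solid region. Total boundary length (outer) = 42.00 mm.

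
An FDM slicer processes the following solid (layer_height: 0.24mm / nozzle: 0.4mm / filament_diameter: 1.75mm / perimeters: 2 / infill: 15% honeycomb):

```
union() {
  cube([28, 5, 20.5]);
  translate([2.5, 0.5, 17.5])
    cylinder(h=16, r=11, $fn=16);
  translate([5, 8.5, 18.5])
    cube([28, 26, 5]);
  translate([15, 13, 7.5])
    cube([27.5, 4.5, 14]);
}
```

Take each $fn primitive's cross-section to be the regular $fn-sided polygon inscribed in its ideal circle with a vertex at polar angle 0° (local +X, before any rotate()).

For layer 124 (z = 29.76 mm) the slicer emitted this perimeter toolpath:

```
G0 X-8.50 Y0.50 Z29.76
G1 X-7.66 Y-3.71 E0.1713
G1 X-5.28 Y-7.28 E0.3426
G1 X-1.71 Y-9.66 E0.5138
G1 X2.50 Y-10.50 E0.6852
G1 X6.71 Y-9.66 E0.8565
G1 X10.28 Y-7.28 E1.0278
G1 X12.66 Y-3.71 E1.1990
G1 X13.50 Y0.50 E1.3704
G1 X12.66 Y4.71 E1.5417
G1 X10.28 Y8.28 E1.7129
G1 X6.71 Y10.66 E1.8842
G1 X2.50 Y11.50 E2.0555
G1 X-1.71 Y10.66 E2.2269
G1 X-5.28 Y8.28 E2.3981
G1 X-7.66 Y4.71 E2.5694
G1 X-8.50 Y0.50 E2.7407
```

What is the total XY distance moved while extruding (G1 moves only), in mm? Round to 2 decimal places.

68.67 mm

Sum the Euclidean lengths of each G1 segment: total = 68.67 mm.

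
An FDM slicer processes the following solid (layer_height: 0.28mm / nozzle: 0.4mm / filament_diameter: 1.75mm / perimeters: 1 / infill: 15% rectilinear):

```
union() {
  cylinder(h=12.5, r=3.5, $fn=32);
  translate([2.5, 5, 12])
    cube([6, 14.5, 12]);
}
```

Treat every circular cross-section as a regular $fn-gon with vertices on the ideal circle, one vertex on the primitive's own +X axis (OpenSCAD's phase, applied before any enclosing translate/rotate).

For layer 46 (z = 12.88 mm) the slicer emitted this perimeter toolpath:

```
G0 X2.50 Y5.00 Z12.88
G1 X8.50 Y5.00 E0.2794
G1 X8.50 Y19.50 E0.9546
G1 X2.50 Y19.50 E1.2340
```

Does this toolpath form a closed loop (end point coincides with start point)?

no

Start point (G0): (2.50, 5.00). End point (last G1): the path does not return to the start — open.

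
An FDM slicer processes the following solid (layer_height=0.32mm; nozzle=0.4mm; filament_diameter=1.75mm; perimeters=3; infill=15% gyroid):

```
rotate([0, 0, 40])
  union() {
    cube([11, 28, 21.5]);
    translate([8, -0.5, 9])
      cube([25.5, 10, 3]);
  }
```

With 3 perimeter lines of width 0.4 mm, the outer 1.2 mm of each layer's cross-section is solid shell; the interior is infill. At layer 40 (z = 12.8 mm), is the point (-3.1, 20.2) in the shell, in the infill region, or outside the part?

At z = 12.8 mm: the cube is present — its section is the full 11×28 rectangle; the cube at (8, -0.5) is not intersected at this z (z outside [9, 12]); Combining (union): only the 11×28 cube is present, so the union is just that shape — 1 connected region; (rotated 40° about Z; rotation is an isometry so areas/perimeters/island counts are preserved). Overall, the cross-section is a single solid region. Undo the 40° rotation: the query point maps to (10.610, 17.467) in the un-rotated model frame. The nearest boundary edge runs (11.00, 0.00)→(11.00, 28.00); distance from the point to it = 0.39 mm. The point is inside the cross-section, 0.39 mm from the nearest boundary — within the 1.2 mm shell band (3 × 0.4).

shell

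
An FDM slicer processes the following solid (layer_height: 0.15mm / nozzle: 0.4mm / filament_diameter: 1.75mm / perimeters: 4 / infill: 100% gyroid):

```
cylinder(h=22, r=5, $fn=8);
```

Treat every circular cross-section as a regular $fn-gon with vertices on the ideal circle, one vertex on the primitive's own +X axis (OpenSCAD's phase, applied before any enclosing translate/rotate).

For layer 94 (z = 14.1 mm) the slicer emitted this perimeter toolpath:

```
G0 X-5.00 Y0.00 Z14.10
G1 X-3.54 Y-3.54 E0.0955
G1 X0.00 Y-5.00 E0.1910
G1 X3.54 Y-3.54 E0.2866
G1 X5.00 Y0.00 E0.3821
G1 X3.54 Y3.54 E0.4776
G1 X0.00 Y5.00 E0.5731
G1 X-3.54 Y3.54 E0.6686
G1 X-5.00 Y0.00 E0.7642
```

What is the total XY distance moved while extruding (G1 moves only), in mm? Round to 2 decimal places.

Sum the Euclidean lengths of each G1 segment: total = 30.63 mm.

30.63 mm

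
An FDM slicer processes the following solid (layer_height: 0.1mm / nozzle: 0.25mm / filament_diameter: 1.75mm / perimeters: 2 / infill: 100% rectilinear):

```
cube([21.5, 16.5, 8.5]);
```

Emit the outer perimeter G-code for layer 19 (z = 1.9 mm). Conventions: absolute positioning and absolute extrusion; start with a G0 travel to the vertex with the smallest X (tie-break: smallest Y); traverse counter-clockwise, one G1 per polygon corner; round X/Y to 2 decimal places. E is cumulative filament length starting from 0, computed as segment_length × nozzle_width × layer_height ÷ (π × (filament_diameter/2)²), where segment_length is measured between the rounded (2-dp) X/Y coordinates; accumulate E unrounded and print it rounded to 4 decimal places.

At z = 1.9 mm: the cube is present — its section is the full 21.5×16.5 rectangle. The outline is a single polygon with 4 vertices. Extrusion per mm of travel: 0.25 × 0.1 / (π × 0.875²) = 0.010394. Accumulating E over each segment gives final E = 0.7899.

G0 X0.00 Y0.00 Z1.90
G1 X21.50 Y0.00 E0.2235
G1 X21.50 Y16.50 E0.3950
G1 X0.00 Y16.50 E0.6184
G1 X0.00 Y0.00 E0.7899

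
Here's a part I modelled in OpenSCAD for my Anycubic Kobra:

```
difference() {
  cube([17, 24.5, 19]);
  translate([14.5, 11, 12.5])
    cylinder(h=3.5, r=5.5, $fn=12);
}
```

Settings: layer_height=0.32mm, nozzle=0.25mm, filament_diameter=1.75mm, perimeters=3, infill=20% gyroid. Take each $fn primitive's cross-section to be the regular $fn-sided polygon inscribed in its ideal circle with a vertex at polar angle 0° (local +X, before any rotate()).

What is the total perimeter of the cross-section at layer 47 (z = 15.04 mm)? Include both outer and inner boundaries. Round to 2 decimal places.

At z = 15.04 mm: the cube is present — its section is the full 17×24.5 rectangle (perimeter 83.00 mm); the r=5.5 cylinder at (14.5, 11) gives a regular 12-gon of circumradius 5.5 (constant along its height) (perimeter = 2·12·5.500·sin(180°/12) = 34.16 mm); After the difference (first − rest): starting from the 17×24.5 cube, the r=5.5 cylinder at (14.5, 11) partially overlaps it — only the 71.20 mm² overlap (of its 90.75 mm²) is removed, clipping the outline — boundary = 95.60 mm. Overall, the cross-section is a single solid region. Total boundary length (outer) = 95.60 mm.

95.60 mm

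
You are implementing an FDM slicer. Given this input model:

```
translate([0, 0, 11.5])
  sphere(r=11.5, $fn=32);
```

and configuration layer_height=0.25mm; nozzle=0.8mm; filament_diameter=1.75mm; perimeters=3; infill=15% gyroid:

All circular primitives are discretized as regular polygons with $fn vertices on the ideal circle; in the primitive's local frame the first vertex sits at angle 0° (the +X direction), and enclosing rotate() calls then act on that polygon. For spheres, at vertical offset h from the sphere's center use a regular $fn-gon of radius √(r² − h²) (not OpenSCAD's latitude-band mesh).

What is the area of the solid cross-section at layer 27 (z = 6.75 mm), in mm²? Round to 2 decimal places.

At z = 6.75 mm: the r=11.5 sphere contributes a regular 32-gon of circumradius √(11.5²−4.75²) = 10.473 (area = (32/2)·10.473²·sin(360°/32) = 342.38 mm²). Overall, the cross-section is a single solid region. Net area = 342.38 mm².

342.38 mm²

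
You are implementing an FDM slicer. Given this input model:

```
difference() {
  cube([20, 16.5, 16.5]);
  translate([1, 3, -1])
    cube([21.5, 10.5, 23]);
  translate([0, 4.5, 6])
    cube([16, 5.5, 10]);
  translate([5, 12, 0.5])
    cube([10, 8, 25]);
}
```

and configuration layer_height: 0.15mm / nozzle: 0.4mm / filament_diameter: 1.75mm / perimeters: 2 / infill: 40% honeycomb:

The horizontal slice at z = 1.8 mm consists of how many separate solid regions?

At z = 1.8 mm: the 20×16.5 cube contributes its full rectangle; the 21.5×10.5 cube at (1, 3) contributes its full rectangle; the cube at (0, 4.5) does not reach this height (z outside [6, 16]); the cube at (5, 12) is present — its section is the full 10×8 rectangle; Taking the first minus the rest: starting from the 20×16.5 cube, the 21.5×10.5 cube at (1, 3) partially overlaps it — only the 199.50 mm² overlap (of its 225.75 mm²) is removed, clipping the outline; the 10×8 cube at (5, 12) partially overlaps it — only the 30.00 mm² overlap (of its 80.00 mm²) is removed, clipping the outline — 2 connected regions. The result has 2 disconnected regions.

2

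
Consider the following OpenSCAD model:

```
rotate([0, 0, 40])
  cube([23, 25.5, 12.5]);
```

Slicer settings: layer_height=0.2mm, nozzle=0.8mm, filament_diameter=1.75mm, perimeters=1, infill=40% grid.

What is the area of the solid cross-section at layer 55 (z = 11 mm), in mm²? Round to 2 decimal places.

At z = 11 mm: the cube is present — its section is the full 23×25.5 rectangle (area 586.50 mm²); (whole slice rotated 40° about Z — lengths, areas and connectivity unchanged). Overall, the cross-section is a single solid region. Net area = 586.50 mm².

586.50 mm²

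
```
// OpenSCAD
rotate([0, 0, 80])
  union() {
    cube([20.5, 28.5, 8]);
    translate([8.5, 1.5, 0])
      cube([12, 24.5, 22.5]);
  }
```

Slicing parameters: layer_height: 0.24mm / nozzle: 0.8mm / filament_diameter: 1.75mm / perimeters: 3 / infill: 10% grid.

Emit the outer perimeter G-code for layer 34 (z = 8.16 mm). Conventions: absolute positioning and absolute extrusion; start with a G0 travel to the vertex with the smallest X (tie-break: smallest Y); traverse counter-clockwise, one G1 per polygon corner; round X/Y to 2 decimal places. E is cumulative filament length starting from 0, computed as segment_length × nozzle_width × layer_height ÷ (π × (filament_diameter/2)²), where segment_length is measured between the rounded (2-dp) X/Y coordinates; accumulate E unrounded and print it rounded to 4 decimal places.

G0 X-24.13 Y12.89 Z8.16
G1 X0.00 Y8.63 E1.9559
G1 X2.08 Y20.45 E2.9140
G1 X-22.05 Y24.70 E4.8698
G1 X-24.13 Y12.89 E5.8270

At z = 8.16 mm: the cube does not reach this height (z outside [0, 8]); the 12×24.5 cube at (8.5, 1.5) contributes its full rectangle; Merging all regions: only the 12×24.5 cube at (8.5, 1.5) is present, so the union is just that shape — 1 connected region; (rotated 80° about Z; rotation is an isometry so areas/perimeters/island counts are preserved). The outline is a single polygon with 4 vertices. Extrusion per mm of travel: 0.8 × 0.24 / (π × 0.875²) = 0.079824. Accumulating E over each segment gives final E = 5.8270.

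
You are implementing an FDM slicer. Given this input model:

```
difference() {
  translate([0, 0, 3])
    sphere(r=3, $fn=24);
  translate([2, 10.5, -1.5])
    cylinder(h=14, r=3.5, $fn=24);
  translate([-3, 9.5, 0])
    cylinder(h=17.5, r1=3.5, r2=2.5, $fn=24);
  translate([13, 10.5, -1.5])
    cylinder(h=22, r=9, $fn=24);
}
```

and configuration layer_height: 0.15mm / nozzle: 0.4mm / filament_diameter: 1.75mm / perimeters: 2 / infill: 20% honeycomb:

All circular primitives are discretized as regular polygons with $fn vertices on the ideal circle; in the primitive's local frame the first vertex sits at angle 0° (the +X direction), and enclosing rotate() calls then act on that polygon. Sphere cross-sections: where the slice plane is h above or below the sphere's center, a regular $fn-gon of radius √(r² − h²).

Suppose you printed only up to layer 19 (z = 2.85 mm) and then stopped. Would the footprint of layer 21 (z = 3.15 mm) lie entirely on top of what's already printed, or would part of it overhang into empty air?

Compare the two slices. At z = 2.85: the sphere: section is a regular 24-gon, circumradius = √(r²−h²) = √(3²−0.15²) = 2.996 (area = (24/2)·2.996²·sin(360°/24) = 27.88 mm²); the r=3.5 cylinder at (2, 10.5) gives a regular 24-gon of circumradius 3.5 (constant along its height) (area = (24/2)·3.500²·sin(360°/24) = 38.05 mm²); the cone at (-3, 9.5) (r1=3.5→r2=2.5) has section circumradius 3.337 here — a regular 24-gon (area = (24/2)·3.337²·sin(360°/24) = 34.59 mm²); the cylinder at (13, 10.5): section is a regular 24-gon, circumradius r=9 (area = (24/2)·9.000²·sin(360°/24) = 251.57 mm²); Taking the first minus the rest: starting from the r=3 sphere (27.88 mm²), the r=3.5 cylinder at (2, 10.5) misses the remaining region (no effect); the cone at (-3, 9.5) misses the remaining region (no effect); the r=9 cylinder at (13, 10.5) misses the remaining region (no effect) — area = 27.88 mm². At z = 3.15: the r=3 sphere slices to a regular 24-gon of circumradius 2.996 (√(r²−h²) with h=0.15 from center) (area = (24/2)·2.996²·sin(360°/24) = 27.88 mm²); the r=3.5 cylinder at (2, 10.5) contributes a regular 24-gon of circumradius 3.5 (area = (24/2)·3.500²·sin(360°/24) = 38.05 mm²); the cone at (-3, 9.5) contributes a regular 24-gon of circumradius 3.320 (interpolated between r1=3.5 and r2=2.5 at t=0.180) (area = (24/2)·3.320²·sin(360°/24) = 34.23 mm²); the r=9 cylinder at (13, 10.5) gives a regular 24-gon of circumradius 9 (constant along its height) (area = (24/2)·9.000²·sin(360°/24) = 251.57 mm²); After the difference (first − rest): starting from the r=3 sphere (27.88 mm²), the r=3.5 cylinder at (2, 10.5) misses the remaining region (no effect); the cone at (-3, 9.5) misses the remaining region (no effect); the r=9 cylinder at (13, 10.5) misses the remaining region (no effect) — area = 27.88 mm². Checking containment: the cross-section at z = 3.15 is a subset of the cross-section at z = 2.85.

entirely on top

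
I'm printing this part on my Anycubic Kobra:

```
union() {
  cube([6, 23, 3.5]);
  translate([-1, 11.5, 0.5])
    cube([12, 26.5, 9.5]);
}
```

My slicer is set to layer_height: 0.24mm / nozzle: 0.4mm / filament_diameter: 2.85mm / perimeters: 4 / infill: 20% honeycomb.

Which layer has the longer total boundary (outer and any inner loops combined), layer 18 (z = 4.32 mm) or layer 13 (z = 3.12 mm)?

Layer 18 (z = 4.32): the cube is not intersected at this z (z outside [0, 3.5]); the cube at (-1, 11.5) is present — its section is the full 12×26.5 rectangle (perimeter 77.00 mm); Combining (union): only the 12×26.5 cube at (-1, 11.5) is present, so the union is just that shape — boundary = 77.00 mm. So its perimeter = 77.00 mm. Layer 13 (z = 3.12): the cube is present — its section is the full 6×23 rectangle (perimeter 58.00 mm); the cube at (-1, 11.5) is present — its section is the full 12×26.5 rectangle (perimeter 77.00 mm); Taking the union: the regions partially overlap (shared area 69.00 mm²), so the edge portions inside another operand are dropped and the merged outline is re-measured after clipping — boundary = 100.00 mm. So its perimeter = 100.00 mm. Layer 13 is larger (100.00 vs 77.00 mm).

layer 13 (z = 3.12 mm)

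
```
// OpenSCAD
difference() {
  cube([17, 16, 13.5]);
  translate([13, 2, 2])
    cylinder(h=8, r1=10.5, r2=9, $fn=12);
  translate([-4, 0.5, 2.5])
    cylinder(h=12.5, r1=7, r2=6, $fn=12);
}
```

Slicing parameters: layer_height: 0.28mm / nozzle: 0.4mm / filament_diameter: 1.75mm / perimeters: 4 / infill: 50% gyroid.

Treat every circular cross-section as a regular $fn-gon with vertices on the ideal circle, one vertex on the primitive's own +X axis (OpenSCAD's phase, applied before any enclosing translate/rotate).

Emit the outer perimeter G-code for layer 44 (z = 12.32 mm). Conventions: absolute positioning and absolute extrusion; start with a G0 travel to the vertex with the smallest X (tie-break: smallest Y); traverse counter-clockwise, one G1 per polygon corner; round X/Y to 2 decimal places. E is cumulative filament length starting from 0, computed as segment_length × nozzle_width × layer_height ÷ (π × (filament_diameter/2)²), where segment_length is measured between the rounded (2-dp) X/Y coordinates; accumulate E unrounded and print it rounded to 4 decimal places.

At z = 12.32 mm: the cube (footprint 17×16) is included at this height; the cone at (13, 2) does not reach this height (z outside [2, 10]); the cone at (-4, 0.5) contributes a regular 12-gon of circumradius 6.214 (interpolated between r1=7 and r2=6 at t=0.786); Taking the first minus the rest: starting from the 17×16 cube, the cone at (-4, 0.5) partially overlaps it — only the 7.62 mm² overlap (of its 115.86 mm²) is removed, clipping the outline — 1 connected region. The outline is a single polygon with 7 vertices. Extrusion per mm of travel: 0.4 × 0.28 / (π × 0.875²) = 0.046564. Accumulating E over each segment gives final E = 3.0088.

G0 X0.00 Y4.99 Z12.32
G1 X1.38 Y3.61 E0.0909
G1 X2.21 Y0.50 E0.2408
G1 X2.08 Y0.00 E0.2648
G1 X17.00 Y0.00 E0.9596
G1 X17.00 Y16.00 E1.7046
G1 X0.00 Y16.00 E2.4962
G1 X0.00 Y4.99 E3.0088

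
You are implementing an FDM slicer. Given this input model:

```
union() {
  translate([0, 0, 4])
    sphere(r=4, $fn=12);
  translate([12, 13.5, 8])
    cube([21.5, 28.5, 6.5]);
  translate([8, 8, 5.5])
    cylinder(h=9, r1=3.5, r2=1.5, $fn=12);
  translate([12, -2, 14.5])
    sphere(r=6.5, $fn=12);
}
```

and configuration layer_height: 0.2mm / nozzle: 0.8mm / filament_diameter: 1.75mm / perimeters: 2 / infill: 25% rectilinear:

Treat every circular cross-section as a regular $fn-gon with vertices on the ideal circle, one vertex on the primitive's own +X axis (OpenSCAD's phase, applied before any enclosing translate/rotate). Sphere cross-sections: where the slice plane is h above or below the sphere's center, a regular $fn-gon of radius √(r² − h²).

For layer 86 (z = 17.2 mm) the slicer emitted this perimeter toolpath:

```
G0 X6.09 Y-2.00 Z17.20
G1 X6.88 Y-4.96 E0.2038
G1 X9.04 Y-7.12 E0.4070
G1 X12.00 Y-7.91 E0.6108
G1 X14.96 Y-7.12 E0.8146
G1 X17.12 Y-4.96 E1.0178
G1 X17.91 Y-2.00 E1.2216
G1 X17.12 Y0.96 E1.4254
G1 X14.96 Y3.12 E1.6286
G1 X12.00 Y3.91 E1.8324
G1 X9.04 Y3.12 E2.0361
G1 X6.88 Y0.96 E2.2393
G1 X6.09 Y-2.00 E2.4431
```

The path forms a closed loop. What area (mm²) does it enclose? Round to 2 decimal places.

Apply the shoelace formula to the sequence of (X, Y) vertices; enclosed area = 104.88 mm².

104.88 mm²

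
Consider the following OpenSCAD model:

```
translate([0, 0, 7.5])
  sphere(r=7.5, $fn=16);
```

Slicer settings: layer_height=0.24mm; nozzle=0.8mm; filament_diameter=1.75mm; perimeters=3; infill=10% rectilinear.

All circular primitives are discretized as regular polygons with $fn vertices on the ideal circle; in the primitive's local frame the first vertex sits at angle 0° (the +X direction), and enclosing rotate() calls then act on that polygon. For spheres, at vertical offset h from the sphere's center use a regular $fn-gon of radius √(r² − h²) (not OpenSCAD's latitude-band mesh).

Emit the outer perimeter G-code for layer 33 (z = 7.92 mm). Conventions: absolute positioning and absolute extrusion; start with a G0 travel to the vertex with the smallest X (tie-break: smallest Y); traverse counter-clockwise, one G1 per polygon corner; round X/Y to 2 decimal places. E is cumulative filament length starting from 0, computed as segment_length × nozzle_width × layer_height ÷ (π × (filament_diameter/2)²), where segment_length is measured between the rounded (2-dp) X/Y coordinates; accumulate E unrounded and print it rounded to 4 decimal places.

At z = 7.92 mm: the r=7.5 sphere slices to a regular 16-gon of circumradius 7.488 (√(r²−h²) with h=0.42 from center). The outline is a single polygon with 16 vertices. Extrusion per mm of travel: 0.8 × 0.24 / (π × 0.875²) = 0.079824. Accumulating E over each segment gives final E = 3.7318.

G0 X-7.49 Y0.00 Z7.92
G1 X-6.92 Y-2.87 E0.2336
G1 X-5.29 Y-5.29 E0.4665
G1 X-2.87 Y-6.92 E0.6994
G1 X0.00 Y-7.49 E0.9330
G1 X2.87 Y-6.92 E1.1665
G1 X5.29 Y-5.29 E1.3994
G1 X6.92 Y-2.87 E1.6323
G1 X7.49 Y0.00 E1.8659
G1 X6.92 Y2.87 E2.0995
G1 X5.29 Y5.29 E2.3324
G1 X2.87 Y6.92 E2.5653
G1 X0.00 Y7.49 E2.7989
G1 X-2.87 Y6.92 E3.0324
G1 X-5.29 Y5.29 E3.2653
G1 X-6.92 Y2.87 E3.4983
G1 X-7.49 Y0.00 E3.7318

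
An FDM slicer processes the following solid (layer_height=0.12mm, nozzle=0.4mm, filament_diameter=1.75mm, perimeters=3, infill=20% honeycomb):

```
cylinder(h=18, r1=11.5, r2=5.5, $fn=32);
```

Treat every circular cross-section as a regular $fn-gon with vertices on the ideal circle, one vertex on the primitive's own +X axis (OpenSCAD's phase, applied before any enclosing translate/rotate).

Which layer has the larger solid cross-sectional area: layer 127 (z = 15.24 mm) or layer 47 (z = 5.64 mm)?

Layer 127 (z = 15.24): the cone contributes a regular 32-gon of circumradius 6.420 (interpolated between r1=11.5 and r2=5.5 at t=0.847) (area = (32/2)·6.420²·sin(360°/32) = 128.65 mm²). So its area = 128.65 mm². Layer 47 (z = 5.64): the cone: at t=0.313 of its height the radius interpolates to r₁+(r₂−r₁)t = 9.620, giving a regular 32-gon of that circumradius (area = (32/2)·9.620²·sin(360°/32) = 288.87 mm²). So its area = 288.87 mm². Layer 47 is larger (288.87 vs 128.65 mm²).

layer 47 (z = 5.64 mm)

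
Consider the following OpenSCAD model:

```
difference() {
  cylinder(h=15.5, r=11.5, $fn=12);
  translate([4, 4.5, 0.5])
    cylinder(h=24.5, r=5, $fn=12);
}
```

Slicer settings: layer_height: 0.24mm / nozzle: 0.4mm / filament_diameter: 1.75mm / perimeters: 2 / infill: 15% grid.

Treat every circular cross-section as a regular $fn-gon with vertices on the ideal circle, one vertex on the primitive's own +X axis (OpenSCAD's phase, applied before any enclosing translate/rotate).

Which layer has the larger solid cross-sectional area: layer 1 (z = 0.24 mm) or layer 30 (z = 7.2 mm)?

layer 1 (z = 0.24 mm)

Layer 1 (z = 0.24): the r=11.5 cylinder gives a regular 12-gon of circumradius 11.5 (constant along its height) (area = (12/2)·11.500²·sin(360°/12) = 396.75 mm²); the cylinder at (4, 4.5) is absent (z outside [0.5, 25]); After the difference (first − rest): none of the subtracted shapes is present at this height, so the r=11.5 cylinder is unchanged — area = 396.75 mm². So its area = 396.75 mm². Layer 30 (z = 7.2): the r=11.5 cylinder gives a regular 12-gon of circumradius 11.5 (constant along its height) (area = (12/2)·11.500²·sin(360°/12) = 396.75 mm²); the r=5 cylinder at (4, 4.5) contributes a regular 12-gon of circumradius 5 (area = (12/2)·5.000²·sin(360°/12) = 75.00 mm²); Taking the first minus the rest: starting from the r=11.5 cylinder (396.75 mm²), the r=5 cylinder at (4, 4.5) lies wholly inside it (removes its full 75.00 mm² and its 31.06 mm outline becomes a hole wall) — area = 321.75 mm². So its area = 321.75 mm². Layer 1 is larger (396.75 vs 321.75 mm²).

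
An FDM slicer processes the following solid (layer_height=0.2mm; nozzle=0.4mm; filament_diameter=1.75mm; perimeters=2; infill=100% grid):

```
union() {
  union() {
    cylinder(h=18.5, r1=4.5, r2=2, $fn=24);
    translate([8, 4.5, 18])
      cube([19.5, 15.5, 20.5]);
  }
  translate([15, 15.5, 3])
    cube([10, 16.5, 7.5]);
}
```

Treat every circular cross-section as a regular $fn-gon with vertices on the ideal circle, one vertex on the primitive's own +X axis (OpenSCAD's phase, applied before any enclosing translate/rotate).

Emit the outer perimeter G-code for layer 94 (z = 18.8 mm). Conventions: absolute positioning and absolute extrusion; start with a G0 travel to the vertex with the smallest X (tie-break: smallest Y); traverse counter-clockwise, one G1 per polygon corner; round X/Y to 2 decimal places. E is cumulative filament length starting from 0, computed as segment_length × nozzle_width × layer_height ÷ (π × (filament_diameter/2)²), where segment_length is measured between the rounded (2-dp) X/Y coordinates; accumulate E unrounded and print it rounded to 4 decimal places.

G0 X8.00 Y4.50 Z18.80
G1 X27.50 Y4.50 E0.6486
G1 X27.50 Y20.00 E1.1641
G1 X8.00 Y20.00 E1.8127
G1 X8.00 Y4.50 E2.3282

At z = 18.8 mm: the cone is not intersected at this z (z outside [0, 18.5]); the cube at (8, 4.5) (footprint 19.5×15.5) is included at this height; Merging all regions: only the 19.5×15.5 cube at (8, 4.5) is present, so the union is just that shape — 1 connected region; the cube at (15, 15.5) does not reach this height (z outside [3, 10.5]); Merging all regions: only that combined region is present, so the union is just that shape — 1 connected region. The outline is a single polygon with 4 vertices. Extrusion per mm of travel: 0.4 × 0.2 / (π × 0.875²) = 0.033260. Accumulating E over each segment gives final E = 2.3282.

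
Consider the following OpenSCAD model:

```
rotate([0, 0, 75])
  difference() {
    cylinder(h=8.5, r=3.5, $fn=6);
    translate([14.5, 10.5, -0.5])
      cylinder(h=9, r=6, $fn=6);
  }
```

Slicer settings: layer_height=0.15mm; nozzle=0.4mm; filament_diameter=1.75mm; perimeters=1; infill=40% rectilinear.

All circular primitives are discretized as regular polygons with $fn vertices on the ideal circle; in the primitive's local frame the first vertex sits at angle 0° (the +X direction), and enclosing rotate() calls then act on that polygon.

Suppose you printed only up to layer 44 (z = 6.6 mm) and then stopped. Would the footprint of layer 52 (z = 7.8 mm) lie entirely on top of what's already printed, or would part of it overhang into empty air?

Compare the two slices. At z = 6.6: the r=3.5 cylinder gives a regular 6-gon of circumradius 3.5 (constant along its height) (area = (6/2)·3.500²·sin(360°/6) = 31.83 mm²); the r=6 cylinder at (14.5, 10.5) contributes a regular 6-gon of circumradius 6 (area = (6/2)·6.000²·sin(360°/6) = 93.53 mm²); Subtracting the remaining from the first: starting from the r=3.5 cylinder (31.83 mm²), the r=6 cylinder at (14.5, 10.5) misses the remaining region (no effect) — area = 31.83 mm²; (rotated 75° about Z; rotation is an isometry so areas/perimeters/island counts are preserved). At z = 7.8: the r=3.5 cylinder contributes a regular 6-gon of circumradius 3.5 (area = (6/2)·3.500²·sin(360°/6) = 31.83 mm²); the r=6 cylinder at (14.5, 10.5) gives a regular 6-gon of circumradius 6 (constant along its height) (area = (6/2)·6.000²·sin(360°/6) = 93.53 mm²); Subtracting the remaining from the first: starting from the r=3.5 cylinder (31.83 mm²), the r=6 cylinder at (14.5, 10.5) misses the remaining region (no effect) — area = 31.83 mm²; (rotated 75° about Z; rotation is an isometry so areas/perimeters/island counts are preserved). Checking containment: the cross-section at z = 7.8 is a subset of the cross-section at z = 6.6.

entirely on top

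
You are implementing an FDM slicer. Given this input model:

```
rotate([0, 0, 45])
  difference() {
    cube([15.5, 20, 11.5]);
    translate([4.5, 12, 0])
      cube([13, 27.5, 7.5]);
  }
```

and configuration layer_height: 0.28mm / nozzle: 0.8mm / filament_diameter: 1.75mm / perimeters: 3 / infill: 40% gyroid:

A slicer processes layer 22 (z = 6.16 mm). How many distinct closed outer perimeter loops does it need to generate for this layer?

At z = 6.16 mm: the cube (footprint 15.5×20) is included at this height; the cube at (4.5, 12) (footprint 13×27.5) is included at this height; Taking the first minus the rest: starting from the 15.5×20 cube, the 13×27.5 cube at (4.5, 12) partially overlaps it — only the 88.00 mm² overlap (of its 357.50 mm²) is removed, clipping the outline — 1 connected region; (whole slice rotated 45° about Z — lengths, areas and connectivity unchanged). The result has 1 disconnected region.

1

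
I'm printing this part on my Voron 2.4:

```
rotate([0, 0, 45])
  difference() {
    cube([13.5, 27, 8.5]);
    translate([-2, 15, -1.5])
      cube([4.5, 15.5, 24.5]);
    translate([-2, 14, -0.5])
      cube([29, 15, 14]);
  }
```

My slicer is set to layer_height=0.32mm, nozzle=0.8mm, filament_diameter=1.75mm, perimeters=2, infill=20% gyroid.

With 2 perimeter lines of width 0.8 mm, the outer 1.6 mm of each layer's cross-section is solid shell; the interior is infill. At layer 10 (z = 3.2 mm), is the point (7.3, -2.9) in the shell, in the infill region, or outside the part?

At z = 3.2 mm: the 13.5×27 cube contributes its full rectangle; the 4.5×15.5 cube at (-2, 15) contributes its full rectangle; the cube at (-2, 14) is present — its section is the full 29×15 rectangle; After the difference (first − rest): starting from the 13.5×27 cube, the 4.5×15.5 cube at (-2, 15) partially overlaps it — only the 30.00 mm² overlap (of its 69.75 mm²) is removed, clipping the outline; the 29×15 cube at (-2, 14) partially overlaps it — only the 145.50 mm² overlap (of its 435.00 mm²) is removed, clipping the outline — 1 connected region; (whole slice rotated 45° about Z — lengths, areas and connectivity unchanged). Overall, the cross-section is a single solid region. Undo the 45° rotation: the query point maps to (3.111, -7.212) in the un-rotated model frame. The nearest boundary edge runs (13.50, 0.00)→(0.00, 0.00); distance from the point to it = 7.21 mm. The point is not inside any of the regions above, so it lies outside the cross-section (7.21 mm from the nearest boundary).

outside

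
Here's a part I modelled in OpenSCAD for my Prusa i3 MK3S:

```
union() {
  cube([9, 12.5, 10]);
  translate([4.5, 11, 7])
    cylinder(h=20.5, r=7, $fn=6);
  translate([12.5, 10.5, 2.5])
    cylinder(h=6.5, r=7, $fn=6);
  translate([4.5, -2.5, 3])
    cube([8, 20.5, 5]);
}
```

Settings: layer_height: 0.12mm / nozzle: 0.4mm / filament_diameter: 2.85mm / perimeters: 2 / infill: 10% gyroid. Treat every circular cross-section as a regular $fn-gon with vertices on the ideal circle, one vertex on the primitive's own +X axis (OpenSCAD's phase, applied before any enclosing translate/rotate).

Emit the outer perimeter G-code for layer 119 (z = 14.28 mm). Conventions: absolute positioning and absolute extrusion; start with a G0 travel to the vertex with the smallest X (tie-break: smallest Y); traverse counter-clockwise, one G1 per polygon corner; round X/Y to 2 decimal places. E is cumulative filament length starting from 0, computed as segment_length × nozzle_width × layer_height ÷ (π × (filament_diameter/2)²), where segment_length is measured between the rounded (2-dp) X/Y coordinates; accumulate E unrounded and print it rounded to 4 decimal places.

G0 X-2.50 Y11.00 Z14.28
G1 X1.00 Y4.94 E0.0527
G1 X8.00 Y4.94 E0.1053
G1 X11.50 Y11.00 E0.1580
G1 X8.00 Y17.06 E0.2106
G1 X1.00 Y17.06 E0.2633
G1 X-2.50 Y11.00 E0.3160

At z = 14.28 mm: the cube does not reach this height (z outside [0, 10]); the r=7 cylinder at (4.5, 11) contributes a regular 6-gon of circumradius 7; the cylinder at (12.5, 10.5) is absent (z outside [2.5, 9]); the cube at (4.5, -2.5) is absent (z outside [3, 8]); Taking the union: only the r=7 cylinder at (4.5, 11) is present, so the union is just that shape — 1 connected region. The outline is a single polygon with 6 vertices. Extrusion per mm of travel: 0.4 × 0.12 / (π × 1.425²) = 0.007524. Accumulating E over each segment gives final E = 0.3160.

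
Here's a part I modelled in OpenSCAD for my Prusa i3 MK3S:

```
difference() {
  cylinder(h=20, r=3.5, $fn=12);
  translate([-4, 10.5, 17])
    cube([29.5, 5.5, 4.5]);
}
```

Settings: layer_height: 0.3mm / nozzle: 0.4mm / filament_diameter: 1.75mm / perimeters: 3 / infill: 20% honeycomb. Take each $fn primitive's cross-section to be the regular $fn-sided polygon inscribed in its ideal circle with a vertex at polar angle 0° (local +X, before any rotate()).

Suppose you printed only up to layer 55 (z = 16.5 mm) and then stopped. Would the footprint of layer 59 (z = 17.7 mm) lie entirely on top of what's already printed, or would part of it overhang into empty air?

entirely on top

Compare the two slices. At z = 16.5: the r=3.5 cylinder gives a regular 12-gon of circumradius 3.5 (constant along its height) (area = (12/2)·3.500²·sin(360°/12) = 36.75 mm²); the cube at (-4, 10.5) is not intersected at this z (z outside [17, 21.5]); After the difference (first − rest): none of the subtracted shapes is present at this height, so the r=3.5 cylinder is unchanged — area = 36.75 mm². At z = 17.7: the cylinder: section is a regular 12-gon, circumradius r=3.5 (area = (12/2)·3.500²·sin(360°/12) = 36.75 mm²); the cube at (-4, 10.5) (footprint 29.5×5.5) is included at this height (area 162.25 mm²); Subtracting the remaining from the first: starting from the r=3.5 cylinder (36.75 mm²), the 29.5×5.5 cube at (-4, 10.5) misses the remaining region (no effect) — area = 36.75 mm². Checking containment: the cross-section at z = 17.7 is a subset of the cross-section at z = 16.5.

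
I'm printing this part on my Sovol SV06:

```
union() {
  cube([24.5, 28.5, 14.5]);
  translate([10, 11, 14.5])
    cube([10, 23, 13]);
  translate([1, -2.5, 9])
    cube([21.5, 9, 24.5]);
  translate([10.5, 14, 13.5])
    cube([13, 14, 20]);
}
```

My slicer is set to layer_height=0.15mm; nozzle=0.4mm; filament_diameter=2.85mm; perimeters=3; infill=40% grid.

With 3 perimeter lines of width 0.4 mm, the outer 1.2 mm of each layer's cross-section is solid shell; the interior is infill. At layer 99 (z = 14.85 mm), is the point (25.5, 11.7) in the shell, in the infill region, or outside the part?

outside

At z = 14.85 mm: the cube is absent (z outside [0, 14.5]); the cube at (10, 11) is present — its section is the full 10×23 rectangle; the 21.5×9 cube at (1, -2.5) contributes its full rectangle; the cube at (10.5, 14) is present — its section is the full 13×14 rectangle; Taking the union: the regions partially overlap (shared area 133.00 mm²), so overlapping operands fuse into one piece — 2 connected regions. Overall, the cross-section has 2 separate islands. The nearest boundary edge runs (23.50, 28.00)→(23.50, 14.00); distance from the point to it = 3.05 mm. The point is not inside any of the regions above, so it lies outside the cross-section (3.05 mm from the nearest boundary).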